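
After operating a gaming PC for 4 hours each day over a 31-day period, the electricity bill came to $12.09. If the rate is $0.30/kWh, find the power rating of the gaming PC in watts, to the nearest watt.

325 W

Energy = $12.09 ÷ $0.30/kWh = 40.3 kWh
Runtime = 4 h/day × 31 days = 124 h
Power = 40.3 kWh ÷ 124 h = 0.325 kW = 325 W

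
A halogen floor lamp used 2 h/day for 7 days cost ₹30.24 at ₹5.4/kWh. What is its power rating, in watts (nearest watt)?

Energy = ₹30.24 ÷ ₹5.4/kWh = 5.6 kWh
Runtime = 2 h/day × 7 days = 14 h
Power = 5.6 kWh ÷ 14 h = 0.4 kW = 400 W

400 W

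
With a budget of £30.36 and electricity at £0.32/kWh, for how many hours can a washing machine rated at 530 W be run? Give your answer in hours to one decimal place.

Energy available = £30.36 ÷ £0.32/kWh = 94.875 kWh
Hours = 94.875 kWh ÷ 0.53 kW = 179.0 h

179.0 h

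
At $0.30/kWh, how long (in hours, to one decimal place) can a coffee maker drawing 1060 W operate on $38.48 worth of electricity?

Energy available = $38.48 ÷ $0.30/kWh = 128.2667 kWh
Hours = 128.2667 kWh ÷ 1.06 kW = 121.0 h

121.0 h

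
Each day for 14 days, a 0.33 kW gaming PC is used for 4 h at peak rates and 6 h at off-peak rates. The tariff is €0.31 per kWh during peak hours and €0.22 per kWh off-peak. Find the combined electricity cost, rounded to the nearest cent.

Peak energy = 0.33 kW × 4 h × 14 = 18.48 kWh
Off-peak energy = 0.33 kW × 6 h × 14 = 27.72 kWh
Cost = 18.48 × €0.31 + 27.72 × €0.22 = €5.7288 + €6.0984 = €11.83

€11.83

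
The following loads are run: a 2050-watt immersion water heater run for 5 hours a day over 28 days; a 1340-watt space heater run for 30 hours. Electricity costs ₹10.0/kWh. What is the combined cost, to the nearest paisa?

₹3272.00

immersion water heater: Runtime = 5 h/day × 28 days = 140 h
immersion water heater: 2.05 kW × 140 h = 287 kWh
space heater: 1.34 kW × 30 h = 40.2 kWh
Total energy = 327.2 kWh
Cost = 327.2 × ₹10.0 = ₹3272.00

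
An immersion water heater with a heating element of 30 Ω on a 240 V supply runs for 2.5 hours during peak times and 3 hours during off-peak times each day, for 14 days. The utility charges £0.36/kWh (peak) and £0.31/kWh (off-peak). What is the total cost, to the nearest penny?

£49.19

Power = V²/R = 240²/30 = 1920 W = 1.92 kW
Peak energy = 1.92 kW × 2.5 h × 14 = 67.2 kWh
Off-peak energy = 1.92 kW × 3 h × 14 = 80.64 kWh
Cost = 67.2 × £0.36 + 80.64 × £0.31 = £24.192 + £24.9984 = £49.19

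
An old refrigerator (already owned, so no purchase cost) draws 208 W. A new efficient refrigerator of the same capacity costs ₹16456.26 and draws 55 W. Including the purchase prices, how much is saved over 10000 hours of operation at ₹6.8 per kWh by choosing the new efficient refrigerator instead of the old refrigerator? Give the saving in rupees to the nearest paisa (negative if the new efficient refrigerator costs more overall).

-₹6052.26

old refrigerator: ₹0.00 + (208/1000) kW × 10000 h × ₹6.8 = ₹0.00 + ₹14144 = ₹14144
new efficient refrigerator: ₹16456.26 + (55/1000) kW × 10000 h × ₹6.8 = ₹16456.26 + ₹3740 = ₹20196.26
Saving = ₹14144 − ₹20196.26 = −₹6052.26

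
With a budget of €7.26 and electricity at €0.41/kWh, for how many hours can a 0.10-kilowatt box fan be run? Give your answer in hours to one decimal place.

Energy available = €7.26 ÷ €0.41/kWh = 17.7073 kWh
Hours = 17.7073 kWh ÷ 0.1 kW = 177.1 h

177.1 h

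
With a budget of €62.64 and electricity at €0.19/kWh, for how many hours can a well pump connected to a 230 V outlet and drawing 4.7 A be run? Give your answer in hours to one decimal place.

305.0 h

Power = 4.7 A × 230 V = 1081 W = 1.081 kW
Energy available = €62.64 ÷ €0.19/kWh = 329.6842 kWh
Hours = 329.6842 kWh ÷ 1.081 kW = 305.0 h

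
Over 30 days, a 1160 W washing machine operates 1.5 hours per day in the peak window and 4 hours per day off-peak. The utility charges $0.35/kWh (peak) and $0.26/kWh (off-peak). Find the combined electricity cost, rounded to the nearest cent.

Peak energy = 1.16 kW × 1.5 h × 30 = 52.2 kWh
Off-peak energy = 1.16 kW × 4 h × 30 = 139.2 kWh
Cost = 52.2 × $0.35 + 139.2 × $0.26 = $18.27 + $36.192 = $54.46

$54.46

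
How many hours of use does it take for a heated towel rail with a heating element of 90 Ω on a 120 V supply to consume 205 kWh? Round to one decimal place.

1281.3 h

Power = V²/R = 120²/90 = 160 W = 0.16 kW
Hours = 205 kWh ÷ 0.16 kW = 1281.3 h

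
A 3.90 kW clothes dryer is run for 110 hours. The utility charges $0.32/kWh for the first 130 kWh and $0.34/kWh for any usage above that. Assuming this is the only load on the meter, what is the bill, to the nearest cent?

Energy = 3.9 kW × 110 h = 429 kWh
Tier 1 (0–130 kWh): 130 × $0.32 = $41.6
Above 130 kWh: 299 × $0.34 = $101.66
Bill = $143.26

$143.26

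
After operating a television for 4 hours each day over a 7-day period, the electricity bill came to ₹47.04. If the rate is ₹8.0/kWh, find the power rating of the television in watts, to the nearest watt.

Energy = ₹47.04 ÷ ₹8.0/kWh = 5.88 kWh
Runtime = 4 h/day × 7 days = 28 h
Power = 5.88 kWh ÷ 28 h = 0.21 kW = 210 W

210 W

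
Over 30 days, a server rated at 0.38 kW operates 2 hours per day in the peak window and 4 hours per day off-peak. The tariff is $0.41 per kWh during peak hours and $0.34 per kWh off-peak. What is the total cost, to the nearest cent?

Peak energy = 0.38 kW × 2 h × 30 = 22.8 kWh
Off-peak energy = 0.38 kW × 4 h × 30 = 45.6 kWh
Cost = 22.8 × $0.41 + 45.6 × $0.34 = $9.348 + $15.504 = $24.85

$24.85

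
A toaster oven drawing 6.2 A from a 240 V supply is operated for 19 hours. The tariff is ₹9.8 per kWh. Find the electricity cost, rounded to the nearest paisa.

Power = 6.2 A × 240 V = 1488 W = 1.488 kW
Energy = 1.488 kW × 19 h = 28.272 kWh
Cost = 28.272 kWh × ₹9.8/kWh = ₹277.07

₹277.07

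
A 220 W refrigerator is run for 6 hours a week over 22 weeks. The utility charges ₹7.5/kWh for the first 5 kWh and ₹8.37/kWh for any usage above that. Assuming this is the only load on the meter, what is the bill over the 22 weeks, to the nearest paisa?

Runtime = 6 h/week × 22 weeks = 132 h
Energy = 0.22 kW × 132 h = 29.04 kWh
Tier 1 (0–5 kWh): 5 × ₹7.5 = ₹37.5
Above 5 kWh: 24.04 × ₹8.37 = ₹201.2148
Bill = ₹238.71

₹238.71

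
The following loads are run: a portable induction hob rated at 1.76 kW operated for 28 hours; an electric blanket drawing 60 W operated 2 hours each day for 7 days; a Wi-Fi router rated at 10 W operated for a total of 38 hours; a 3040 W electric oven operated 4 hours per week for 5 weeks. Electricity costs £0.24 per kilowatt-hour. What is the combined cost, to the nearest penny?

portable induction hob: 1.76 kW × 28 h = 49.28 kWh
electric blanket: Runtime = 2 h/day × 7 days = 14 h
electric blanket: 0.06 kW × 14 h = 0.84 kWh
Wi-Fi router: 0.01 kW × 38 h = 0.38 kWh
electric oven: Runtime = 4 h/week × 5 weeks = 20 h
electric oven: 3.04 kW × 20 h = 60.8 kWh
Total energy = 111.3 kWh
Cost = 111.3 × £0.24 = £26.71

£26.71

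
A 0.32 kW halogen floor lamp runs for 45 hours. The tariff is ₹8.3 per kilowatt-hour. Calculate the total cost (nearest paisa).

₹119.52

Energy = 0.32 kW × 45 h = 14.4 kWh
Cost = 14.4 kWh × ₹8.3/kWh = ₹119.52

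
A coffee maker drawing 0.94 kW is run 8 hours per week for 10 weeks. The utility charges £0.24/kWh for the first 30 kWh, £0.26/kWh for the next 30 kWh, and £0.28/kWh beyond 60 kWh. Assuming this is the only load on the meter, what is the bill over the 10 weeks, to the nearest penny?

£19.26

Runtime = 8 h/week × 10 weeks = 80 h
Energy = 0.94 kW × 80 h = 75.2 kWh
Tier 1 (0–30 kWh): 30 × £0.24 = £7.2
Tier 2 (30–60 kWh): 30 × £0.26 = £7.8
Above 60 kWh: 15.2 × £0.28 = £4.256
Bill = £19.26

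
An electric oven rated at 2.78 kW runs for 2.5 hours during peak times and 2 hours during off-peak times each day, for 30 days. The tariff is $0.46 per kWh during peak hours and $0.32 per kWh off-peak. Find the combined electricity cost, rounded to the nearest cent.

$149.29

Peak energy = 2.78 kW × 2.5 h × 30 = 208.5 kWh
Off-peak energy = 2.78 kW × 2 h × 30 = 166.8 kWh
Cost = 208.5 × $0.46 + 166.8 × $0.32 = $95.91 + $53.376 = $149.29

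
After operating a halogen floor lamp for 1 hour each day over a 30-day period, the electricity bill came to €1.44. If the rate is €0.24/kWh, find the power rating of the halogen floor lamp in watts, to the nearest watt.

Energy = €1.44 ÷ €0.24/kWh = 6 kWh
Runtime = 1 h/day × 30 days = 30 h
Power = 6 kWh ÷ 30 h = 0.2 kW = 200 W

200 W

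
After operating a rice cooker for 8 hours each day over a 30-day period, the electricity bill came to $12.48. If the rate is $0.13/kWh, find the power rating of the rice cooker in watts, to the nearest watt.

Energy = $12.48 ÷ $0.13/kWh = 96 kWh
Runtime = 8 h/day × 30 days = 240 h
Power = 96 kWh ÷ 240 h = 0.4 kW = 400 W

400 W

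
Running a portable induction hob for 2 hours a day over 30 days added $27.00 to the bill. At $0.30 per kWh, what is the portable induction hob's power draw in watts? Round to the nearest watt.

1500 W

Energy = $27.00 ÷ $0.30/kWh = 90 kWh
Runtime = 2 h/day × 30 days = 60 h
Power = 90 kWh ÷ 60 h = 1.5 kW = 1500 W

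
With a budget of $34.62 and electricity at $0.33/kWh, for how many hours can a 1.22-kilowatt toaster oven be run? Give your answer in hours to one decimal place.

Energy available = $34.62 ÷ $0.33/kWh = 104.9091 kWh
Hours = 104.9091 kWh ÷ 1.22 kW = 86.0 h

86.0 h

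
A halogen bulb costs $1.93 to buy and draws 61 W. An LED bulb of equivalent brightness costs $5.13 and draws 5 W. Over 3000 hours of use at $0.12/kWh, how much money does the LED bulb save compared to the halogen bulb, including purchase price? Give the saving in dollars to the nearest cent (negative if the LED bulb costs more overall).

halogen bulb: $1.93 + (61/1000) kW × 3000 h × $0.12 = $1.93 + $21.96 = $23.89
LED bulb: $5.13 + (5/1000) kW × 3000 h × $0.12 = $5.13 + $1.8 = $6.93
Saving = $23.89 − $6.93 = $16.96

$16.96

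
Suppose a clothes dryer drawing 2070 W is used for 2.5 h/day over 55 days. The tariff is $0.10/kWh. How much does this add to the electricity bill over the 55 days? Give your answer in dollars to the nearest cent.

$28.46

Runtime = 2.5 h/day × 55 days = 137.5 h
Energy = 2.07 kW × 137.5 h = 284.625 kWh
Cost = 284.625 kWh × $0.10/kWh = $28.46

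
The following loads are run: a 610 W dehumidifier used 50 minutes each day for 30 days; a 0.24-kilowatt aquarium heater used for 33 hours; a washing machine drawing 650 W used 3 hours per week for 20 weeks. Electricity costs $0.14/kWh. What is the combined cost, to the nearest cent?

dehumidifier: Runtime = 50 min × 30 = 1500 min = 25 h
dehumidifier: 0.61 kW × 25 h = 15.25 kWh
aquarium heater: 0.24 kW × 33 h = 7.92 kWh
washing machine: Runtime = 3 h/week × 20 weeks = 60 h
washing machine: 0.65 kW × 60 h = 39 kWh
Total energy = 62.17 kWh
Cost = 62.17 × $0.14 = $8.70

$8.70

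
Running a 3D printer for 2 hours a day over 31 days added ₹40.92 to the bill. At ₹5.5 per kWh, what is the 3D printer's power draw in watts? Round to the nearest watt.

Energy = ₹40.92 ÷ ₹5.5/kWh = 7.44 kWh
Runtime = 2 h/day × 31 days = 62 h
Power = 7.44 kWh ÷ 62 h = 0.12 kW = 120 W

120 W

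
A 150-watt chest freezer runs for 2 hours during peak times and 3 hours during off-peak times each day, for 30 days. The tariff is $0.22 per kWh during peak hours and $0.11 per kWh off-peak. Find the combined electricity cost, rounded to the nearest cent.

Peak energy = 0.15 kW × 2 h × 30 = 9 kWh
Off-peak energy = 0.15 kW × 3 h × 30 = 13.5 kWh
Cost = 9 × $0.22 + 13.5 × $0.11 = $1.98 + $1.485 = $3.47

$3.47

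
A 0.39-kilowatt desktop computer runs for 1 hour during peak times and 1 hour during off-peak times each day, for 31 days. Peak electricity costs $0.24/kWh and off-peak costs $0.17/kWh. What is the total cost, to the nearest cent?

Peak energy = 0.39 kW × 1 h × 31 = 12.09 kWh
Off-peak energy = 0.39 kW × 1 h × 31 = 12.09 kWh
Cost = 12.09 × $0.24 + 12.09 × $0.17 = $2.9016 + $2.0553 = $4.96

$4.96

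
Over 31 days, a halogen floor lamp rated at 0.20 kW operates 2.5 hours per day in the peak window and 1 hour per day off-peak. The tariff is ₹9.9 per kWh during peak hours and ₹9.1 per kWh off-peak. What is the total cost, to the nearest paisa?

Peak energy = 0.2 kW × 2.5 h × 31 = 15.5 kWh
Off-peak energy = 0.2 kW × 1 h × 31 = 6.2 kWh
Cost = 15.5 × ₹9.9 + 6.2 × ₹9.1 = ₹153.45 + ₹56.42 = ₹209.87

₹209.87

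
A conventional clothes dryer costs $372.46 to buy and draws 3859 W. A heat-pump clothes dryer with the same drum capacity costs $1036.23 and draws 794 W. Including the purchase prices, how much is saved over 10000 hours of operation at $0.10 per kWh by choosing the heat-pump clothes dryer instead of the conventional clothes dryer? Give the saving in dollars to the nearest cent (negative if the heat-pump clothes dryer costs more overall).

$2401.23

conventional clothes dryer: $372.46 + (3859/1000) kW × 10000 h × $0.10 = $372.46 + $3859 = $4231.46
heat-pump clothes dryer: $1036.23 + (794/1000) kW × 10000 h × $0.10 = $1036.23 + $794 = $1830.23
Saving = $4231.46 − $1830.23 = $2401.23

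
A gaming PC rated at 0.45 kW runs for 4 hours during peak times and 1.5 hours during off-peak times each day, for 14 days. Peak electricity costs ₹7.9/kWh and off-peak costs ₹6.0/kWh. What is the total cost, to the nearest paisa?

Peak energy = 0.45 kW × 4 h × 14 = 25.2 kWh
Off-peak energy = 0.45 kW × 1.5 h × 14 = 9.45 kWh
Cost = 25.2 × ₹7.9 + 9.45 × ₹6.0 = ₹199.08 + ₹56.7 = ₹255.78

₹255.78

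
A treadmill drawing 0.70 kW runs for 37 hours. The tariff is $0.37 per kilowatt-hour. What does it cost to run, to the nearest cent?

Energy = 0.7 kW × 37 h = 25.9 kWh
Cost = 25.9 kWh × $0.37/kWh = $9.58

$9.58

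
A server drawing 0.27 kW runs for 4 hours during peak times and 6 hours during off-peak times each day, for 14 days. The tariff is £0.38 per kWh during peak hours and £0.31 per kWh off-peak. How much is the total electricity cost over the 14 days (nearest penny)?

Peak energy = 0.27 kW × 4 h × 14 = 15.12 kWh
Off-peak energy = 0.27 kW × 6 h × 14 = 22.68 kWh
Cost = 15.12 × £0.38 + 22.68 × £0.31 = £5.7456 + £7.0308 = £12.78

£12.78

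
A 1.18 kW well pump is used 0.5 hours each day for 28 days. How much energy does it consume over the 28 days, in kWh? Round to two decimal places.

16.52 kWh

Runtime = 0.5 h/day × 28 days = 14 h
Energy = 1.18 kW × 14 h = 16.52 kWh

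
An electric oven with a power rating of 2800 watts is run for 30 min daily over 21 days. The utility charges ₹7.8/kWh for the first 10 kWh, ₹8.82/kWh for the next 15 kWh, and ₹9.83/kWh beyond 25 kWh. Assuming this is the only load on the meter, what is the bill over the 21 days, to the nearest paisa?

₹253.55

Runtime = 30 min × 21 = 630 min = 10.5 h
Energy = 2.8 kW × 10.5 h = 29.4 kWh
Tier 1 (0–10 kWh): 10 × ₹7.8 = ₹78
Tier 2 (10–25 kWh): 15 × ₹8.82 = ₹132.3
Above 25 kWh: 4.4 × ₹9.83 = ₹43.252
Bill = ₹253.55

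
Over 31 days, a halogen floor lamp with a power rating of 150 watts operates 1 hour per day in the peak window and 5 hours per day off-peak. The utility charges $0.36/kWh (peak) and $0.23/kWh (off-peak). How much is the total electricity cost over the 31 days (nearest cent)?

$7.02

Peak energy = 0.15 kW × 1 h × 31 = 4.65 kWh
Off-peak energy = 0.15 kW × 5 h × 31 = 23.25 kWh
Cost = 4.65 × $0.36 + 23.25 × $0.23 = $1.674 + $5.3475 = $7.02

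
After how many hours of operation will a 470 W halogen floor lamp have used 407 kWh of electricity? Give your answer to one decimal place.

Hours = 407 kWh ÷ 0.47 kW = 866.0 h

866.0 h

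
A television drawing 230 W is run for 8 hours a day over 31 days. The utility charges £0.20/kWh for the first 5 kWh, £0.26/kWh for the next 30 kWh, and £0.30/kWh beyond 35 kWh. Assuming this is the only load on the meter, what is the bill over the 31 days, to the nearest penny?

£15.41

Runtime = 8 h/day × 31 days = 248 h
Energy = 0.23 kW × 248 h = 57.04 kWh
Tier 1 (0–5 kWh): 5 × £0.20 = £1
Tier 2 (5–35 kWh): 30 × £0.26 = £7.8
Above 35 kWh: 22.04 × £0.30 = £6.612
Bill = £15.41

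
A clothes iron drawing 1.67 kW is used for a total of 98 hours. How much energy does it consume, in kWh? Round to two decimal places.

Energy = 1.67 kW × 98 h = 163.66 kWh

163.66 kWh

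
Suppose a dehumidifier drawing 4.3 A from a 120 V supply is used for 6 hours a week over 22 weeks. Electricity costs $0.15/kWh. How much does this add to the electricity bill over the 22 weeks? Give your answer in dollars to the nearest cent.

$10.22

Power = 4.3 A × 120 V = 516 W = 0.516 kW
Runtime = 6 h/week × 22 weeks = 132 h
Energy = 0.516 kW × 132 h = 68.112 kWh
Cost = 68.112 kWh × $0.15/kWh = $10.22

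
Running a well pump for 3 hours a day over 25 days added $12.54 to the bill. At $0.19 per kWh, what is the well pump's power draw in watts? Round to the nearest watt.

Energy = $12.54 ÷ $0.19/kWh = 66 kWh
Runtime = 3 h/day × 25 days = 75 h
Power = 66 kWh ÷ 75 h = 0.88 kW = 880 W

880 W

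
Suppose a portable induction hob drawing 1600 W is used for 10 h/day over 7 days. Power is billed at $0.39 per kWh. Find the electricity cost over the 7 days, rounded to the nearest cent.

$43.68

Runtime = 10 h/day × 7 days = 70 h
Energy = 1.6 kW × 70 h = 112 kWh
Cost = 112 kWh × $0.39/kWh = $43.68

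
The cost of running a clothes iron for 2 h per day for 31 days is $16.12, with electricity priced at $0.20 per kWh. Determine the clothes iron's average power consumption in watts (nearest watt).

Energy = $16.12 ÷ $0.20/kWh = 80.6 kWh
Runtime = 2 h/day × 31 days = 62 h
Power = 80.6 kWh ÷ 62 h = 1.3 kW = 1300 W

1300 W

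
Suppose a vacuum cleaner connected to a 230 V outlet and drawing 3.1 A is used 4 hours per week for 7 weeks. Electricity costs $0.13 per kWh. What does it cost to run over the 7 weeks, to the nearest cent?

Power = 3.1 A × 230 V = 713 W = 0.713 kW
Runtime = 4 h/week × 7 weeks = 28 h
Energy = 0.713 kW × 28 h = 19.964 kWh
Cost = 19.964 kWh × $0.13/kWh = $2.60

$2.60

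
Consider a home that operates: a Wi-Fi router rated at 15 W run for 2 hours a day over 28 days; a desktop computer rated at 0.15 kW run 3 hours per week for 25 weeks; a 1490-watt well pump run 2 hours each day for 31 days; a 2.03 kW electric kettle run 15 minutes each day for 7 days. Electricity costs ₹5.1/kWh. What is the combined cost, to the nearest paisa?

Wi-Fi router: Runtime = 2 h/day × 28 days = 56 h
Wi-Fi router: 0.015 kW × 56 h = 0.84 kWh
desktop computer: Runtime = 3 h/week × 25 weeks = 75 h
desktop computer: 0.15 kW × 75 h = 11.25 kWh
well pump: Runtime = 2 h/day × 31 days = 62 h
well pump: 1.49 kW × 62 h = 92.38 kWh
electric kettle: Runtime = 15 min × 7 = 105 min = 1.75 h
electric kettle: 2.03 kW × 1.75 h = 3.5525 kWh
Total energy = 108.0225 kWh
Cost = 108.0225 × ₹5.1 = ₹550.91

₹550.91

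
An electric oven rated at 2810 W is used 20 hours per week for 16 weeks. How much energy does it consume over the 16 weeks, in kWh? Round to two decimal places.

899.20 kWh

Runtime = 20 h/week × 16 weeks = 320 h
Energy = 2.81 kW × 320 h = 899.2 kWh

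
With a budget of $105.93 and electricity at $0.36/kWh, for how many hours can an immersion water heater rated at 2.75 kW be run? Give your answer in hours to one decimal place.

107.0 h

Energy available = $105.93 ÷ $0.36/kWh = 294.25 kWh
Hours = 294.25 kWh ÷ 2.75 kW = 107.0 h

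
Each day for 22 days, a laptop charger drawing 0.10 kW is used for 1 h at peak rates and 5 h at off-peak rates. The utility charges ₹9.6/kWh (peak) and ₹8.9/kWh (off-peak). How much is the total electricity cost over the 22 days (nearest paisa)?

Peak energy = 0.1 kW × 1 h × 22 = 2.2 kWh
Off-peak energy = 0.1 kW × 5 h × 22 = 11 kWh
Cost = 2.2 × ₹9.6 + 11 × ₹8.9 = ₹21.12 + ₹97.9 = ₹119.02

₹119.02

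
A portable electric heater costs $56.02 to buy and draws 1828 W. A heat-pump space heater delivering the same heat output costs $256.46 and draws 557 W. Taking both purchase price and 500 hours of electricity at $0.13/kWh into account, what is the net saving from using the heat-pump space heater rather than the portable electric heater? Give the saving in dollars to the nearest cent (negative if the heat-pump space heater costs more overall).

portable electric heater: $56.02 + (1828/1000) kW × 500 h × $0.13 = $56.02 + $118.82 = $174.84
heat-pump space heater: $256.46 + (557/1000) kW × 500 h × $0.13 = $256.46 + $36.205 = $292.665
Saving = $174.84 − $292.665 = −$117.825 → -$117.83

-$117.83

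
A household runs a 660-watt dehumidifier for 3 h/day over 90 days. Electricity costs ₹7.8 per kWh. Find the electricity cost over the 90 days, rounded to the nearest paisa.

Runtime = 3 h/day × 90 days = 270 h
Energy = 0.66 kW × 270 h = 178.2 kWh
Cost = 178.2 kWh × ₹7.8/kWh = ₹1389.96

₹1389.96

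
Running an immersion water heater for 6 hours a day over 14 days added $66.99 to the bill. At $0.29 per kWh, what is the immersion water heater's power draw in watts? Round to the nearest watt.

Energy = $66.99 ÷ $0.29/kWh = 231 kWh
Runtime = 6 h/day × 14 days = 84 h
Power = 231 kWh ÷ 84 h = 2.75 kW = 2750 W

2750 W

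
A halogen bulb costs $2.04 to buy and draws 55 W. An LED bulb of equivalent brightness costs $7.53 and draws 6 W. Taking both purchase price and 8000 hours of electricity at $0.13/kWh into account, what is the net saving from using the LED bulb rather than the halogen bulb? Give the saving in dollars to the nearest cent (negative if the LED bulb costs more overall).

$45.47

halogen bulb: $2.04 + (55/1000) kW × 8000 h × $0.13 = $2.04 + $57.2 = $59.24
LED bulb: $7.53 + (6/1000) kW × 8000 h × $0.13 = $7.53 + $6.24 = $13.77
Saving = $59.24 − $13.77 = $45.47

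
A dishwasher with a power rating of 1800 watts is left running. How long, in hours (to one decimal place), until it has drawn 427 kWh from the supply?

237.2 h

Hours = 427 kWh ÷ 1.8 kW = 237.2 h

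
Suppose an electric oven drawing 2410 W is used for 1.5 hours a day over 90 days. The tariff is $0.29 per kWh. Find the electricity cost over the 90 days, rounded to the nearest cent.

Runtime = 1.5 h/day × 90 days = 135 h
Energy = 2.41 kW × 135 h = 325.35 kWh
Cost = 325.35 kWh × $0.29/kWh = $94.35

$94.35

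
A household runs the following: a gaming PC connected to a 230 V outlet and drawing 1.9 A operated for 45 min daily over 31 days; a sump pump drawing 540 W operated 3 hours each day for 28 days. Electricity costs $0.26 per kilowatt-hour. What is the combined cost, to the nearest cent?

$14.44

gaming PC: Power = 1.9 A × 230 V = 437 W = 0.437 kW
gaming PC: Runtime = 45 min × 31 = 1395 min = 23.25 h
gaming PC: 0.437 kW × 23.25 h = 10.16025 kWh
sump pump: Runtime = 3 h/day × 28 days = 84 h
sump pump: 0.54 kW × 84 h = 45.36 kWh
Total energy = 55.52025 kWh
Cost = 55.52025 × $0.26 = $14.44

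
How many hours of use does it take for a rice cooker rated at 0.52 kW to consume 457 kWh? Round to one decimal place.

Hours = 457 kWh ÷ 0.52 kW = 878.8 h

878.8 h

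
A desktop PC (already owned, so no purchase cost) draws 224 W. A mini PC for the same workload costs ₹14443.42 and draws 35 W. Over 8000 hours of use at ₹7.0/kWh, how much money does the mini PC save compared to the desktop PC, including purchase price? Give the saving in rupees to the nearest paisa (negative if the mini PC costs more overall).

desktop PC: ₹0.00 + (224/1000) kW × 8000 h × ₹7.0 = ₹0.00 + ₹12544 = ₹12544
mini PC: ₹14443.42 + (35/1000) kW × 8000 h × ₹7.0 = ₹14443.42 + ₹1960 = ₹16403.42
Saving = ₹12544 − ₹16403.42 = −₹3859.42

-₹3859.42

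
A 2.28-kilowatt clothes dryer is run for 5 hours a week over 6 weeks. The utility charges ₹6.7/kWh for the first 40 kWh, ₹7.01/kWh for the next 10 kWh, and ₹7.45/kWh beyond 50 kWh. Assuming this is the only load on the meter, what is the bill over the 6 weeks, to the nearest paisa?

Runtime = 5 h/week × 6 weeks = 30 h
Energy = 2.28 kW × 30 h = 68.4 kWh
Tier 1 (0–40 kWh): 40 × ₹6.7 = ₹268
Tier 2 (40–50 kWh): 10 × ₹7.01 = ₹70.1
Above 50 kWh: 18.4 × ₹7.45 = ₹137.08
Bill = ₹475.18

₹475.18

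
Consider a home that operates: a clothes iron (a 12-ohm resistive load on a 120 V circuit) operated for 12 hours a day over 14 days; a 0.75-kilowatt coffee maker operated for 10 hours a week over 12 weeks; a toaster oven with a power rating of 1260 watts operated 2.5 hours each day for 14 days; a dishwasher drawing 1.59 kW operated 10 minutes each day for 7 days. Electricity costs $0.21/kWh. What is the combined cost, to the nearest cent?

clothes iron: Power = V²/R = 120²/12 = 1200 W = 1.2 kW
clothes iron: Runtime = 12 h/day × 14 days = 168 h
clothes iron: 1.2 kW × 168 h = 201.6 kWh
coffee maker: Runtime = 10 h/week × 12 weeks = 120 h
coffee maker: 0.75 kW × 120 h = 90 kWh
toaster oven: Runtime = 2.5 h/day × 14 days = 35 h
toaster oven: 1.26 kW × 35 h = 44.1 kWh
dishwasher: Runtime = 10 min × 7 = 70 min = 1.166666… h
dishwasher: 1.59 kW × 1.166666… h = 1.855 kWh
Total energy = 337.555 kWh
Cost = 337.555 × $0.21 = $70.89

$70.89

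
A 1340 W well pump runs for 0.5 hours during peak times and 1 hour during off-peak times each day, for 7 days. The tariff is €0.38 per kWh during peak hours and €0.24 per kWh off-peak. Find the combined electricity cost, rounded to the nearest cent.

Peak energy = 1.34 kW × 0.5 h × 7 = 4.69 kWh
Off-peak energy = 1.34 kW × 1 h × 7 = 9.38 kWh
Cost = 4.69 × €0.38 + 9.38 × €0.24 = €1.7822 + €2.2512 = €4.03

€4.03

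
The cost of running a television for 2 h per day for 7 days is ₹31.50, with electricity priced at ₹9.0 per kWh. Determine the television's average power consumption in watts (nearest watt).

250 W

Energy = ₹31.50 ÷ ₹9.0/kWh = 3.5 kWh
Runtime = 2 h/day × 7 days = 14 h
Power = 3.5 kWh ÷ 14 h = 0.25 kW = 250 W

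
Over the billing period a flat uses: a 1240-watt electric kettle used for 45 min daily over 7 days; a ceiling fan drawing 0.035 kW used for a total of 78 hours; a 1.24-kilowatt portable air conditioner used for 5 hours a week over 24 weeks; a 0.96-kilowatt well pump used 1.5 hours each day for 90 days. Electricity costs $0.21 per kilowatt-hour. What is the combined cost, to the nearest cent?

$60.40

electric kettle: Runtime = 45 min × 7 = 315 min = 5.25 h
electric kettle: 1.24 kW × 5.25 h = 6.51 kWh
ceiling fan: 0.035 kW × 78 h = 2.73 kWh
portable air conditioner: Runtime = 5 h/week × 24 weeks = 120 h
portable air conditioner: 1.24 kW × 120 h = 148.8 kWh
well pump: Runtime = 1.5 h/day × 90 days = 135 h
well pump: 0.96 kW × 135 h = 129.6 kWh
Total energy = 287.64 kWh
Cost = 287.64 × $0.21 = $60.40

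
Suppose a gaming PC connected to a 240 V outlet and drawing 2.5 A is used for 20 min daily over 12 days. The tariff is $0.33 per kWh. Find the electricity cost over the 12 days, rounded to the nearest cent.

Power = 2.5 A × 240 V = 600 W = 0.6 kW
Runtime = 20 min × 12 = 240 min = 4 h
Energy = 0.6 kW × 4 h = 2.4 kWh
Cost = 2.4 kWh × $0.33/kWh = $0.79

$0.79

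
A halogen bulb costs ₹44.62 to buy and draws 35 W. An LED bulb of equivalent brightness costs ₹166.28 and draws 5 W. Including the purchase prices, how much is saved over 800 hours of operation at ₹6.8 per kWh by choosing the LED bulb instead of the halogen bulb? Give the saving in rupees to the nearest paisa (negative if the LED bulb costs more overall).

halogen bulb: ₹44.62 + (35/1000) kW × 800 h × ₹6.8 = ₹44.62 + ₹190.4 = ₹235.02
LED bulb: ₹166.28 + (5/1000) kW × 800 h × ₹6.8 = ₹166.28 + ₹27.2 = ₹193.48
Saving = ₹235.02 − ₹193.48 = ₹41.54

₹41.54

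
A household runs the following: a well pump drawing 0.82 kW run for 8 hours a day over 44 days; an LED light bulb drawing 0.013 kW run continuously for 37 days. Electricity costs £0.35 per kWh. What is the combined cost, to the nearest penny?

£105.06

well pump: Runtime = 8 h/day × 44 days = 352 h
well pump: 0.82 kW × 352 h = 288.64 kWh
LED light bulb: Runtime = 24 h × 37 = 888 h
LED light bulb: 0.013 kW × 888 h = 11.544 kWh
Total energy = 300.184 kWh
Cost = 300.184 × £0.35 = £105.06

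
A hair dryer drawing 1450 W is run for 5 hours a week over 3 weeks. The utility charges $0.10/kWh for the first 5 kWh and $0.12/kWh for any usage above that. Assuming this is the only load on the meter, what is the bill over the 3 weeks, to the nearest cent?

$2.51

Runtime = 5 h/week × 3 weeks = 15 h
Energy = 1.45 kW × 15 h = 21.75 kWh
Tier 1 (0–5 kWh): 5 × $0.10 = $0.5
Above 5 kWh: 16.75 × $0.12 = $2.01
Bill = $2.51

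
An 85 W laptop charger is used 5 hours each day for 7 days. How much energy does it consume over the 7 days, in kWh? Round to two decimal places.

2.98 kWh

Runtime = 5 h/day × 7 days = 35 h
Energy = 0.085 kW × 35 h = 2.975 kWh ≈ 2.98 kWh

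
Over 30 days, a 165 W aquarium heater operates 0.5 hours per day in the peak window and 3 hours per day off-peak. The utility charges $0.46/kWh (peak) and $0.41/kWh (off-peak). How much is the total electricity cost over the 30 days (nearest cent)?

$7.23

Peak energy = 0.165 kW × 0.5 h × 30 = 2.475 kWh
Off-peak energy = 0.165 kW × 3 h × 30 = 14.85 kWh
Cost = 2.475 × $0.46 + 14.85 × $0.41 = $1.1385 + $6.0885 = $7.23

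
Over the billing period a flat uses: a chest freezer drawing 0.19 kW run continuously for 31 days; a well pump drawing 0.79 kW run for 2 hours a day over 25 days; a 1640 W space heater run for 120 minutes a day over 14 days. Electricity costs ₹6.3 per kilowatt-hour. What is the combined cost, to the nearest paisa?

chest freezer: Runtime = 24 h × 31 = 744 h
chest freezer: 0.19 kW × 744 h = 141.36 kWh
well pump: Runtime = 2 h/day × 25 days = 50 h
well pump: 0.79 kW × 50 h = 39.5 kWh
space heater: Runtime = 120 min × 14 = 1680 min = 28 h
space heater: 1.64 kW × 28 h = 45.92 kWh
Total energy = 226.78 kWh
Cost = 226.78 × ₹6.3 = ₹1428.71

₹1428.71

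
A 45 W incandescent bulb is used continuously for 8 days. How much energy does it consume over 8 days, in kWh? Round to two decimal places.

Runtime = 24 h × 8 = 192 h
Energy = 0.045 kW × 192 h = 8.64 kWh

8.64 kWh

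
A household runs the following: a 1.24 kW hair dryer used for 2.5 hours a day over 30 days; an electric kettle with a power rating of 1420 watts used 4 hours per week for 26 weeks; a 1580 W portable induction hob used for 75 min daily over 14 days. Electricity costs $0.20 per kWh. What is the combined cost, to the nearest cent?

$53.67

hair dryer: Runtime = 2.5 h/day × 30 days = 75 h
hair dryer: 1.24 kW × 75 h = 93 kWh
electric kettle: Runtime = 4 h/week × 26 weeks = 104 h
electric kettle: 1.42 kW × 104 h = 147.68 kWh
portable induction hob: Runtime = 75 min × 14 = 1050 min = 17.5 h
portable induction hob: 1.58 kW × 17.5 h = 27.65 kWh
Total energy = 268.33 kWh
Cost = 268.33 × $0.20 = $53.67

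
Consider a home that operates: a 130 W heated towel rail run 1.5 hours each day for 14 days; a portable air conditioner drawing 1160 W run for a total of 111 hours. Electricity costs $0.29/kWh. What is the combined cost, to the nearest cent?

$38.13

heated towel rail: Runtime = 1.5 h/day × 14 days = 21 h
heated towel rail: 0.13 kW × 21 h = 2.73 kWh
portable air conditioner: 1.16 kW × 111 h = 128.76 kWh
Total energy = 131.49 kWh
Cost = 131.49 × $0.29 = $38.13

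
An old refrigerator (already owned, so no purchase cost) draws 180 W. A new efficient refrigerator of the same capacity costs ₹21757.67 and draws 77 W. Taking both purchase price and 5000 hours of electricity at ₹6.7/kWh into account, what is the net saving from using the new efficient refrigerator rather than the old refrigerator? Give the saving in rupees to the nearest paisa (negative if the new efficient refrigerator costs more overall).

old refrigerator: ₹0.00 + (180/1000) kW × 5000 h × ₹6.7 = ₹0.00 + ₹6030 = ₹6030
new efficient refrigerator: ₹21757.67 + (77/1000) kW × 5000 h × ₹6.7 = ₹21757.67 + ₹2579.5 = ₹24337.17
Saving = ₹6030 − ₹24337.17 = −₹18307.17

-₹18307.17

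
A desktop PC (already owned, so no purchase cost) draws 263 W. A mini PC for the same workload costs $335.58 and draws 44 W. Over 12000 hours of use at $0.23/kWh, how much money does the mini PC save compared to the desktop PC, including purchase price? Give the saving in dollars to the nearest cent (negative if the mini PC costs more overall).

desktop PC: $0.00 + (263/1000) kW × 12000 h × $0.23 = $0.00 + $725.88 = $725.88
mini PC: $335.58 + (44/1000) kW × 12000 h × $0.23 = $335.58 + $121.44 = $457.02
Saving = $725.88 − $457.02 = $268.86

$268.86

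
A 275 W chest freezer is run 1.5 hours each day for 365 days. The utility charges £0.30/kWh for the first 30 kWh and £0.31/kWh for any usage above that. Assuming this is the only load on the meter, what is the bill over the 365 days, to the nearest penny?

Runtime = 1.5 h/day × 365 days = 547.5 h
Energy = 0.275 kW × 547.5 h = 150.5625 kWh
Tier 1 (0–30 kWh): 30 × £0.30 = £9
Above 30 kWh: 120.5625 × £0.31 = £37.374375
Bill = £46.37

£46.37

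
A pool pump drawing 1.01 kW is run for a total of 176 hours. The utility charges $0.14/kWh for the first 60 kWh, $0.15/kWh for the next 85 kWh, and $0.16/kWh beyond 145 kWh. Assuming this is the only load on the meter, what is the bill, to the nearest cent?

Energy = 1.01 kW × 176 h = 177.76 kWh
Tier 1 (0–60 kWh): 60 × $0.14 = $8.4
Tier 2 (60–145 kWh): 85 × $0.15 = $12.75
Above 145 kWh: 32.76 × $0.16 = $5.2416
Bill = $26.39

$26.39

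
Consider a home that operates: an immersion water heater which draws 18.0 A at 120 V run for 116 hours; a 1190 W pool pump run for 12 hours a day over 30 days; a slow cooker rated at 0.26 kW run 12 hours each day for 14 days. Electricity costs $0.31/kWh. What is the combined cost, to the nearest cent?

immersion water heater: Power = 18.0 A × 120 V = 2160 W = 2.16 kW
immersion water heater: 2.16 kW × 116 h = 250.56 kWh
pool pump: Runtime = 12 h/day × 30 days = 360 h
pool pump: 1.19 kW × 360 h = 428.4 kWh
slow cooker: Runtime = 12 h/day × 14 days = 168 h
slow cooker: 0.26 kW × 168 h = 43.68 kWh
Total energy = 722.64 kWh
Cost = 722.64 × $0.31 = $224.02

$224.02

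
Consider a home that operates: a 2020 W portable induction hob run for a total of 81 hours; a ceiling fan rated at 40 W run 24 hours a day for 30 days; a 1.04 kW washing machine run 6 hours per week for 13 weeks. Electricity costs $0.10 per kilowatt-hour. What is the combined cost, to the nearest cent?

$27.35

portable induction hob: 2.02 kW × 81 h = 163.62 kWh
ceiling fan: Runtime = 24 h × 30 = 720 h
ceiling fan: 0.04 kW × 720 h = 28.8 kWh
washing machine: Runtime = 6 h/week × 13 weeks = 78 h
washing machine: 1.04 kW × 78 h = 81.12 kWh
Total energy = 273.54 kWh
Cost = 273.54 × $0.10 = $27.35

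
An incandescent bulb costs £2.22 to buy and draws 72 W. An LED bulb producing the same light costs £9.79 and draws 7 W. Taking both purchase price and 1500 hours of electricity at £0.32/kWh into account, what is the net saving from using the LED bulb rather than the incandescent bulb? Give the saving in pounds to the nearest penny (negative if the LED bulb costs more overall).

£23.63

incandescent bulb: £2.22 + (72/1000) kW × 1500 h × £0.32 = £2.22 + £34.56 = £36.78
LED bulb: £9.79 + (7/1000) kW × 1500 h × £0.32 = £9.79 + £3.36 = £13.15
Saving = £36.78 − £13.15 = £23.63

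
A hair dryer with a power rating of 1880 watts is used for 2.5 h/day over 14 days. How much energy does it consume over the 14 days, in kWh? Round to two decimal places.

65.80 kWh

Runtime = 2.5 h/day × 14 days = 35 h
Energy = 1.88 kW × 35 h = 65.8 kWh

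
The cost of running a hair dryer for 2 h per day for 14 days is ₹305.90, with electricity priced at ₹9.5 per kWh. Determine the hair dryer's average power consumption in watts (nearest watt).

Energy = ₹305.90 ÷ ₹9.5/kWh = 32.2 kWh
Runtime = 2 h/day × 14 days = 28 h
Power = 32.2 kWh ÷ 28 h = 1.15 kW = 1150 W

1150 W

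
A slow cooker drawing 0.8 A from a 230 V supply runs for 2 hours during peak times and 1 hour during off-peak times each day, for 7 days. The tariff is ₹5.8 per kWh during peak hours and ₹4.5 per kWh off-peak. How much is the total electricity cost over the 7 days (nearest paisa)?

₹20.74

Power = 0.8 A × 230 V = 184 W = 0.184 kW
Peak energy = 0.184 kW × 2 h × 7 = 2.576 kWh
Off-peak energy = 0.184 kW × 1 h × 7 = 1.288 kWh
Cost = 2.576 × ₹5.8 + 1.288 × ₹4.5 = ₹14.9408 + ₹5.796 = ₹20.74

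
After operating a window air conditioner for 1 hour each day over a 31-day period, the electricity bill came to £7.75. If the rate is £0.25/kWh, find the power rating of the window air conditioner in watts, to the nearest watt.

1000 W

Energy = £7.75 ÷ £0.25/kWh = 31 kWh
Runtime = 1 h/day × 31 days = 31 h
Power = 31 kWh ÷ 31 h = 1 kW = 1000 W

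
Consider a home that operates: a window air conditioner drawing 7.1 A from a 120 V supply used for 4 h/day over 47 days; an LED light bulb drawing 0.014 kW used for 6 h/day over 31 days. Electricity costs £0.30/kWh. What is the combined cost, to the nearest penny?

£48.83

window air conditioner: Power = 7.1 A × 120 V = 852 W = 0.852 kW
window air conditioner: Runtime = 4 h/day × 47 days = 188 h
window air conditioner: 0.852 kW × 188 h = 160.176 kWh
LED light bulb: Runtime = 6 h/day × 31 days = 186 h
LED light bulb: 0.014 kW × 186 h = 2.604 kWh
Total energy = 162.78 kWh
Cost = 162.78 × £0.30 = £48.83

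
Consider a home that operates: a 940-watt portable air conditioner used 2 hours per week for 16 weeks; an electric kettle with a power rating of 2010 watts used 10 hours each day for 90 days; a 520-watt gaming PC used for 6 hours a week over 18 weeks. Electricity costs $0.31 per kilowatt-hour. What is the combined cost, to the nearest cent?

portable air conditioner: Runtime = 2 h/week × 16 weeks = 32 h
portable air conditioner: 0.94 kW × 32 h = 30.08 kWh
electric kettle: Runtime = 10 h/day × 90 days = 900 h
electric kettle: 2.01 kW × 900 h = 1809 kWh
gaming PC: Runtime = 6 h/week × 18 weeks = 108 h
gaming PC: 0.52 kW × 108 h = 56.16 kWh
Total energy = 1895.24 kWh
Cost = 1895.24 × $0.31 = $587.52

$587.52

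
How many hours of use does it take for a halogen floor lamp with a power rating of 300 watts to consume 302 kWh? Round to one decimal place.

Hours = 302 kWh ÷ 0.3 kW = 1006.7 h

1006.7 h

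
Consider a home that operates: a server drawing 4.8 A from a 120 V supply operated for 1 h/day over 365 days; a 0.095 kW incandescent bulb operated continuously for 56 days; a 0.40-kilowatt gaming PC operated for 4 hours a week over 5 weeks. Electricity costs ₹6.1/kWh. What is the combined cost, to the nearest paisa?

₹2110.11

server: Power = 4.8 A × 120 V = 576 W = 0.576 kW
server: Runtime = 1 h/day × 365 days = 365 h
server: 0.576 kW × 365 h = 210.24 kWh
incandescent bulb: Runtime = 24 h × 56 = 1344 h
incandescent bulb: 0.095 kW × 1344 h = 127.68 kWh
gaming PC: Runtime = 4 h/week × 5 weeks = 20 h
gaming PC: 0.4 kW × 20 h = 8 kWh
Total energy = 345.92 kWh
Cost = 345.92 × ₹6.1 = ₹2110.11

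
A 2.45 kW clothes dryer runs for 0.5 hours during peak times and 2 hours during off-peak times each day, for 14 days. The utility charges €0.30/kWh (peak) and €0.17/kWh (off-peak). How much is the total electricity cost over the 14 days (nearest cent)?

Peak energy = 2.45 kW × 0.5 h × 14 = 17.15 kWh
Off-peak energy = 2.45 kW × 2 h × 14 = 68.6 kWh
Cost = 17.15 × €0.30 + 68.6 × €0.17 = €5.145 + €11.662 = €16.81

€16.81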